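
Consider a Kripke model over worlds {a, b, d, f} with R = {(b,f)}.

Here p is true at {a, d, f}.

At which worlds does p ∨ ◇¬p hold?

{a, d, f}

a: p is T, ◇¬p is F. ✓
b: p is F, ◇¬p is F. ✗
d: p is T, ◇¬p is F. ✓
f: p is T, ◇¬p is F. ✓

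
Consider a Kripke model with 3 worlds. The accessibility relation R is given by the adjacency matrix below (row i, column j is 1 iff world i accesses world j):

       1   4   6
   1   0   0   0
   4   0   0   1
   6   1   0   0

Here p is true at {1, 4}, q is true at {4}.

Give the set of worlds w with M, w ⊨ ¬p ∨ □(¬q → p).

{1, 6}

1: ¬p is F, □(¬q → p) is T. ✓
4: ¬p is F, □(¬q → p) is F. ✗
6: ¬p is T, □(¬q → p) is T. ✓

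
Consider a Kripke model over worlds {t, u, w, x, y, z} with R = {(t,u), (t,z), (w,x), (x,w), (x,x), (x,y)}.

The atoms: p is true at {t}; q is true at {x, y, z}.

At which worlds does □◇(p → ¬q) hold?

t: successors {u, z}; ◇(p → ¬q) there: u:F, z:F. ✗
u: no successors, so □◇(p → ¬q) holds vacuously. ✓
w: successors {x}; ◇(p → ¬q) there: x:T. ✓
x: successors {w, x, y}; ◇(p → ¬q) there: w:T, x:T, y:F. ✗
y: no successors, so □◇(p → ¬q) holds vacuously. ✓
z: no successors, so □◇(p → ¬q) holds vacuously. ✓

{u, w, y, z}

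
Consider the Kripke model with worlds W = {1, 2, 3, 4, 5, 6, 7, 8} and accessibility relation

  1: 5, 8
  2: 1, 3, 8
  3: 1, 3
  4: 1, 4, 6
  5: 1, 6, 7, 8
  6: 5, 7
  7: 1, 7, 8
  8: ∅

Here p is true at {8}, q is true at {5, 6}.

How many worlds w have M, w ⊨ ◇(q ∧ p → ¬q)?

1: successors {5, 8}; q ∧ p → ¬q there: 5:T, 8:T. ✓
2: successors {1, 3, 8}; q ∧ p → ¬q there: 1:T, 3:T, 8:T. ✓
3: successors {1, 3}; q ∧ p → ¬q there: 1:T, 3:T. ✓
4: successors {1, 4, 6}; q ∧ p → ¬q there: 1:T, 4:T, 6:T. ✓
5: successors {1, 6, 7, 8}; q ∧ p → ¬q there: 1:T, 6:T, 7:T, 8:T. ✓
6: successors {5, 7}; q ∧ p → ¬q there: 5:T, 7:T. ✓
7: successors {1, 7, 8}; q ∧ p → ¬q there: 1:T, 7:T, 8:T. ✓
8: no successors, so ◇(q ∧ p → ¬q) fails. ✗
Satisfying worlds: {1, 2, 3, 4, 5, 6, 7}.

7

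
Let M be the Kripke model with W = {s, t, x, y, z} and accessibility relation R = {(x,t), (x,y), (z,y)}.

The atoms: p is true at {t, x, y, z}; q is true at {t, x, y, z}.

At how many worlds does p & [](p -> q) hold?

4

s: p is F, [](p -> q) is T. ✗
t: p is T, [](p -> q) is T. ✓
x: p is T, [](p -> q) is T. ✓
y: p is T, [](p -> q) is T. ✓
z: p is T, [](p -> q) is T. ✓
Satisfying worlds: {t, x, y, z}.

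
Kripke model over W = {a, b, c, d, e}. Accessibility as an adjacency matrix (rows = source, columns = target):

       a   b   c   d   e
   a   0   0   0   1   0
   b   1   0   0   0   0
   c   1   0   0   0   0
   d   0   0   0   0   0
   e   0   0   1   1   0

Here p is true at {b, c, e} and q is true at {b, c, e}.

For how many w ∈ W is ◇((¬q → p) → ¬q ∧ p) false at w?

1

a: successors {d}; (¬q → p) → ¬q ∧ p there: d:T. ✓
b: successors {a}; (¬q → p) → ¬q ∧ p there: a:T. ✓
c: successors {a}; (¬q → p) → ¬q ∧ p there: a:T. ✓
d: no successors, so ◇((¬q → p) → ¬q ∧ p) fails. ✗
e: successors {c, d}; (¬q → p) → ¬q ∧ p there: c:F, d:T. ✓
Satisfying worlds: {a, b, c, e}.
So ◇((¬q → p) → ¬q ∧ p) fails at the other 1 world.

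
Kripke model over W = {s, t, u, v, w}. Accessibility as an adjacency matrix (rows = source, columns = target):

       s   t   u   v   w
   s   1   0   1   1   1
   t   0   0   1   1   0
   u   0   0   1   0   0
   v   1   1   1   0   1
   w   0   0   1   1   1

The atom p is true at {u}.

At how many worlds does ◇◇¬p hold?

s: successors {s, u, v, w}; ◇¬p there: s:T, u:F, v:T, w:T. ✓
t: successors {u, v}; ◇¬p there: u:F, v:T. ✓
u: successors {u}; ◇¬p there: u:F. ✗
v: successors {s, t, u, w}; ◇¬p there: s:T, t:T, u:F, w:T. ✓
w: successors {u, v, w}; ◇¬p there: u:F, v:T, w:T. ✓
Satisfying worlds: {s, t, v, w}.

4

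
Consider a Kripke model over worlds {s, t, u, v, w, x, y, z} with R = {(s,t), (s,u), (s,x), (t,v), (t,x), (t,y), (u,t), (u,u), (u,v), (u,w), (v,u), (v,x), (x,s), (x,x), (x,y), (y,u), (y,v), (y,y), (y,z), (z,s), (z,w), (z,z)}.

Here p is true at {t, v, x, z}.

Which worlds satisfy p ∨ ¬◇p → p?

{s, t, u, v, x, y, z}

s: p ∨ ¬◇p is F, p is F. ✓
t: p ∨ ¬◇p is T, p is T. ✓
u: p ∨ ¬◇p is F, p is F. ✓
v: p ∨ ¬◇p is T, p is T. ✓
w: p ∨ ¬◇p is T, p is F. ✗
x: p ∨ ¬◇p is T, p is T. ✓
y: p ∨ ¬◇p is F, p is F. ✓
z: p ∨ ¬◇p is T, p is T. ✓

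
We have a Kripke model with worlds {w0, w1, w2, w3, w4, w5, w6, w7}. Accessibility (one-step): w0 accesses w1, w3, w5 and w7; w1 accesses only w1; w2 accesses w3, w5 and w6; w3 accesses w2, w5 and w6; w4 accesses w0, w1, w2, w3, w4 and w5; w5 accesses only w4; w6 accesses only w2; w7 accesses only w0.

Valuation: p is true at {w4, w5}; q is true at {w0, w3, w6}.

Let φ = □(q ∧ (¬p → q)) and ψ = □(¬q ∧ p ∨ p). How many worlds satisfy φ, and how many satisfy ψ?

1 and 1

For □(q ∧ (¬p → q)):
w0: successors {w1, w3, w5, w7}; q ∧ (¬p → q) there: w1:F, w3:T, w5:F, w7:F. ✗
w1: successors {w1}; q ∧ (¬p → q) there: w1:F. ✗
w2: successors {w3, w5, w6}; q ∧ (¬p → q) there: w3:T, w5:F, w6:T. ✗
w3: successors {w2, w5, w6}; q ∧ (¬p → q) there: w2:F, w5:F, w6:T. ✗
w4: successors {w0, w1, w2, w3, w4, w5}; q ∧ (¬p → q) there: w0:T, w1:F, w2:F, w3:T, w4:F, w5:F. ✗
w5: successors {w4}; q ∧ (¬p → q) there: w4:F. ✗
w6: successors {w2}; q ∧ (¬p → q) there: w2:F. ✗
w7: successors {w0}; q ∧ (¬p → q) there: w0:T. ✓
— 1 world.
For □(¬q ∧ p ∨ p):
w0: successors {w1, w3, w5, w7}; ¬q ∧ p ∨ p there: w1:F, w3:F, w5:T, w7:F. ✗
w1: successors {w1}; ¬q ∧ p ∨ p there: w1:F. ✗
w2: successors {w3, w5, w6}; ¬q ∧ p ∨ p there: w3:F, w5:T, w6:F. ✗
w3: successors {w2, w5, w6}; ¬q ∧ p ∨ p there: w2:F, w5:T, w6:F. ✗
w4: successors {w0, w1, w2, w3, w4, w5}; ¬q ∧ p ∨ p there: w0:F, w1:F, w2:F, w3:F, w4:T, w5:T. ✗
w5: successors {w4}; ¬q ∧ p ∨ p there: w4:T. ✓
w6: successors {w2}; ¬q ∧ p ∨ p there: w2:F. ✗
w7: successors {w0}; ¬q ∧ p ∨ p there: w0:F. ✗
— 1 world.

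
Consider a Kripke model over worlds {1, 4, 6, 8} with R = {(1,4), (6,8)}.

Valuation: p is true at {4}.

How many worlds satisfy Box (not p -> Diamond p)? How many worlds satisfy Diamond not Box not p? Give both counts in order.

3 and 0

For Box (not p -> Diamond p):
1: successors {4}; not p -> Diamond p there: 4:T. ✓
4: no successors, so Box (not p -> Diamond p) holds vacuously. ✓
6: successors {8}; not p -> Diamond p there: 8:F. ✗
8: no successors, so Box (not p -> Diamond p) holds vacuously. ✓
— 3 worlds.
For Diamond not Box not p:
1: successors {4}; not Box not p there: 4:F. ✗
4: no successors, so Diamond not Box not p fails. ✗
6: successors {8}; not Box not p there: 8:F. ✗
8: no successors, so Diamond not Box not p fails. ✗
— 0 worlds.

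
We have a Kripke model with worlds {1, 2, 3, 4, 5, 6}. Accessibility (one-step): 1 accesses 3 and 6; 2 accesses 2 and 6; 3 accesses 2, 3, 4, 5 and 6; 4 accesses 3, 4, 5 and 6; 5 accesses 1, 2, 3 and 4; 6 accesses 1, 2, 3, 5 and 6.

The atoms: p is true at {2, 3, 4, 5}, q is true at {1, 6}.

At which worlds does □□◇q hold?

{1, 2, 3, 4, 5, 6}

1: successors {3, 6}; □◇q there: 3:T, 6:T. ✓
2: successors {2, 6}; □◇q there: 2:T, 6:T. ✓
3: successors {2, 3, 4, 5, 6}; □◇q there: 2:T, 3:T, 4:T, 5:T, 6:T. ✓
4: successors {3, 4, 5, 6}; □◇q there: 3:T, 4:T, 5:T, 6:T. ✓
5: successors {1, 2, 3, 4}; □◇q there: 1:T, 2:T, 3:T, 4:T. ✓
6: successors {1, 2, 3, 5, 6}; □◇q there: 1:T, 2:T, 3:T, 5:T, 6:T. ✓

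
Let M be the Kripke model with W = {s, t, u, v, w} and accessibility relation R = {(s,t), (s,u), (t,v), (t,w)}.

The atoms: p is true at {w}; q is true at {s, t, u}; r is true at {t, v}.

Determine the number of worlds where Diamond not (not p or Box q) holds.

s: successors {t, u}; not (not p or Box q) there: t:F, u:F. ✗
t: successors {v, w}; not (not p or Box q) there: v:F, w:F. ✗
u: no successors, so Diamond not (not p or Box q) fails. ✗
v: no successors, so Diamond not (not p or Box q) fails. ✗
w: no successors, so Diamond not (not p or Box q) fails. ✗
Satisfying worlds: ∅.

0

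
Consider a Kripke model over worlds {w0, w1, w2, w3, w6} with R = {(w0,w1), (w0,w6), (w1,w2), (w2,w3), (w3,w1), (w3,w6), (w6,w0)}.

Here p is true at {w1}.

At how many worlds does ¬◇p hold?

3

w0: ◇p is T. ✗
w1: ◇p is F. ✓
w2: ◇p is F. ✓
w3: ◇p is T. ✗
w6: ◇p is F. ✓
Satisfying worlds: {w1, w2, w6}.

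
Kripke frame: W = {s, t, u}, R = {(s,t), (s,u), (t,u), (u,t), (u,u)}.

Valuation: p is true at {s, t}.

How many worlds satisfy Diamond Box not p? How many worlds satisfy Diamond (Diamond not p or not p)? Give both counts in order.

For Diamond Box not p:
s: successors {t, u}; Box not p there: t:T, u:F. ✓
t: successors {u}; Box not p there: u:F. ✗
u: successors {t, u}; Box not p there: t:T, u:F. ✓
— 2 worlds.
For Diamond (Diamond not p or not p):
s: successors {t, u}; Diamond not p or not p there: t:T, u:T. ✓
t: successors {u}; Diamond not p or not p there: u:T. ✓
u: successors {t, u}; Diamond not p or not p there: t:T, u:T. ✓
— 3 worlds.

2 and 3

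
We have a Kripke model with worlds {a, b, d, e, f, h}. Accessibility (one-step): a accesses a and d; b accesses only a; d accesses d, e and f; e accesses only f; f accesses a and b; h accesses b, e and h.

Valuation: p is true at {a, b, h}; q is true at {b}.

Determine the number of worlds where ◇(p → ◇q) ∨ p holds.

5

a: ◇(p → ◇q) is T, p is T. ✓
b: ◇(p → ◇q) is F, p is T. ✓
d: ◇(p → ◇q) is T, p is F. ✓
e: ◇(p → ◇q) is T, p is F. ✓
f: ◇(p → ◇q) is F, p is F. ✗
h: ◇(p → ◇q) is T, p is T. ✓
Satisfying worlds: {a, b, d, e, h}.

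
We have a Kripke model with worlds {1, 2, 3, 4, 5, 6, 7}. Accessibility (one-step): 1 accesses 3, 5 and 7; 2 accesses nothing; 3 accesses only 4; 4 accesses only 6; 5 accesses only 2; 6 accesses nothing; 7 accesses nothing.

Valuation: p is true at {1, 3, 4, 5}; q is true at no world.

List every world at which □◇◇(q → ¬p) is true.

{2, 6, 7}

1: successors {3, 5, 7}; ◇◇(q → ¬p) there: 3:T, 5:F, 7:F. ✗
2: no successors, so □◇◇(q → ¬p) holds vacuously. ✓
3: successors {4}; ◇◇(q → ¬p) there: 4:F. ✗
4: successors {6}; ◇◇(q → ¬p) there: 6:F. ✗
5: successors {2}; ◇◇(q → ¬p) there: 2:F. ✗
6: no successors, so □◇◇(q → ¬p) holds vacuously. ✓
7: no successors, so □◇◇(q → ¬p) holds vacuously. ✓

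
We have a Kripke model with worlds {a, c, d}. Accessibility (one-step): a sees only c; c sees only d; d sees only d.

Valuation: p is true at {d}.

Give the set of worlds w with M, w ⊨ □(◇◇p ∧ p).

{c, d}

a: successors {c}; ◇◇p ∧ p there: c:F. ✗
c: successors {d}; ◇◇p ∧ p there: d:T. ✓
d: successors {d}; ◇◇p ∧ p there: d:T. ✓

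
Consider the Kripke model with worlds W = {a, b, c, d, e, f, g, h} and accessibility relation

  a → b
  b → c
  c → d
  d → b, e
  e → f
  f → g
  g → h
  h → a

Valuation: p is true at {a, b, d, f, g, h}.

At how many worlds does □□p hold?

a: successors {b}; □p there: b:F. ✗
b: successors {c}; □p there: c:T. ✓
c: successors {d}; □p there: d:F. ✗
d: successors {b, e}; □p there: b:F, e:T. ✗
e: successors {f}; □p there: f:T. ✓
f: successors {g}; □p there: g:T. ✓
g: successors {h}; □p there: h:T. ✓
h: successors {a}; □p there: a:T. ✓
Satisfying worlds: {b, e, f, g, h}.

5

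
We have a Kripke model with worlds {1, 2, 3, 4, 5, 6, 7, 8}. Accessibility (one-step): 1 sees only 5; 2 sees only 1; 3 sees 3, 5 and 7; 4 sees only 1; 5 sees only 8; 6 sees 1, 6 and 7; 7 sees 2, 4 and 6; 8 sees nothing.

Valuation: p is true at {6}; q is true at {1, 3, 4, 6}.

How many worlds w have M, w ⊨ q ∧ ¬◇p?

3

1: q is T, ¬◇p is T. ✓
2: q is F, ¬◇p is T. ✗
3: q is T, ¬◇p is T. ✓
4: q is T, ¬◇p is T. ✓
5: q is F, ¬◇p is T. ✗
6: q is T, ¬◇p is F. ✗
7: q is F, ¬◇p is F. ✗
8: q is F, ¬◇p is T. ✗
Satisfying worlds: {1, 3, 4}.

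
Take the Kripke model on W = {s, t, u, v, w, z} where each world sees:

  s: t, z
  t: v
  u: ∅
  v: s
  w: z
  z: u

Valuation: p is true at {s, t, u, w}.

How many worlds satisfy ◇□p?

s: successors {t, z}; □p there: t:F, z:T. ✓
t: successors {v}; □p there: v:T. ✓
u: no successors, so ◇□p fails. ✗
v: successors {s}; □p there: s:F. ✗
w: successors {z}; □p there: z:T. ✓
z: successors {u}; □p there: u:T. ✓
Satisfying worlds: {s, t, w, z}.

4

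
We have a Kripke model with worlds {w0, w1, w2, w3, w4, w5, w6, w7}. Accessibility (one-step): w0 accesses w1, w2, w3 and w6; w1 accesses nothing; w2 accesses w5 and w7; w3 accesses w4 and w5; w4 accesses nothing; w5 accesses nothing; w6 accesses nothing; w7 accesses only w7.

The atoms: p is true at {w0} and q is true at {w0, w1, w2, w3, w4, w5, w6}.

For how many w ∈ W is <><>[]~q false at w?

w0: successors {w1, w2, w3, w6}; <>[]~q there: w1:F, w2:T, w3:T, w6:F. ✓
w1: no successors, so <><>[]~q fails. ✗
w2: successors {w5, w7}; <>[]~q there: w5:F, w7:T. ✓
w3: successors {w4, w5}; <>[]~q there: w4:F, w5:F. ✗
w4: no successors, so <><>[]~q fails. ✗
w5: no successors, so <><>[]~q fails. ✗
w6: no successors, so <><>[]~q fails. ✗
w7: successors {w7}; <>[]~q there: w7:T. ✓
Satisfying worlds: {w0, w2, w7}.
So <><>[]~q fails at the other 5 worlds.

5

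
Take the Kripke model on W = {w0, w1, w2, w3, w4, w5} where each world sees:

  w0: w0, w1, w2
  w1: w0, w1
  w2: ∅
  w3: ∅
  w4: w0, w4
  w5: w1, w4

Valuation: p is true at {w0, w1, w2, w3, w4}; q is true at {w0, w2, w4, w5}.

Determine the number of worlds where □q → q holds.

w0: □q is F, q is T. ✓
w1: □q is F, q is F. ✓
w2: □q is T, q is T. ✓
w3: □q is T, q is F. ✗
w4: □q is T, q is T. ✓
w5: □q is F, q is T. ✓
Satisfying worlds: {w0, w1, w2, w4, w5}.

5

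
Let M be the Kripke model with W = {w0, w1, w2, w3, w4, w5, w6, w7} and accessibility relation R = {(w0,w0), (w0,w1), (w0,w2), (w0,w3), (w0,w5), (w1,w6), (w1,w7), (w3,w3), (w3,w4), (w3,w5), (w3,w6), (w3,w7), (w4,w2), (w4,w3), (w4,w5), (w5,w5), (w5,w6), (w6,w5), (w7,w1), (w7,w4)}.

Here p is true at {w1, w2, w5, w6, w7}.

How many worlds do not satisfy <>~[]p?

3

w0: successors {w0, w1, w2, w3, w5}; ~[]p there: w0:T, w1:F, w2:F, w3:T, w5:F. ✓
w1: successors {w6, w7}; ~[]p there: w6:F, w7:T. ✓
w2: no successors, so <>~[]p fails. ✗
w3: successors {w3, w4, w5, w6, w7}; ~[]p there: w3:T, w4:T, w5:F, w6:F, w7:T. ✓
w4: successors {w2, w3, w5}; ~[]p there: w2:F, w3:T, w5:F. ✓
w5: successors {w5, w6}; ~[]p there: w5:F, w6:F. ✗
w6: successors {w5}; ~[]p there: w5:F. ✗
w7: successors {w1, w4}; ~[]p there: w1:F, w4:T. ✓
Satisfying worlds: {w0, w1, w3, w4, w7}.
So <>~[]p fails at the other 3 worlds.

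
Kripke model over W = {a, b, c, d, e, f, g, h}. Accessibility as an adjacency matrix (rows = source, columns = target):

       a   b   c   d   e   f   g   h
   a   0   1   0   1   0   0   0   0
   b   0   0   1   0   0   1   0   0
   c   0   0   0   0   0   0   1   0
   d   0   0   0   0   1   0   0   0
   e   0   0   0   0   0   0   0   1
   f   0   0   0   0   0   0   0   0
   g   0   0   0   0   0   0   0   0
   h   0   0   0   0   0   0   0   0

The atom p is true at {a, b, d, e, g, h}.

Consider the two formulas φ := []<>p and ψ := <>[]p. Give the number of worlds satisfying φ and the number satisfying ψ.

4 and 5

For []<>p:
a: successors {b, d}; <>p there: b:F, d:T. ✗
b: successors {c, f}; <>p there: c:T, f:F. ✗
c: successors {g}; <>p there: g:F. ✗
d: successors {e}; <>p there: e:T. ✓
e: successors {h}; <>p there: h:F. ✗
f: no successors, so []<>p holds vacuously. ✓
g: no successors, so []<>p holds vacuously. ✓
h: no successors, so []<>p holds vacuously. ✓
— 4 worlds.
For <>[]p:
a: successors {b, d}; []p there: b:F, d:T. ✓
b: successors {c, f}; []p there: c:T, f:T. ✓
c: successors {g}; []p there: g:T. ✓
d: successors {e}; []p there: e:T. ✓
e: successors {h}; []p there: h:T. ✓
f: no successors, so <>[]p fails. ✗
g: no successors, so <>[]p fails. ✗
h: no successors, so <>[]p fails. ✗
— 5 worlds.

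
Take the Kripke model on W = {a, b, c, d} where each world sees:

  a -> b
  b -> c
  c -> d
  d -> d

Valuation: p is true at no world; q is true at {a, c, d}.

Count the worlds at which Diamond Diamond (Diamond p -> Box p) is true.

4

a: successors {b}; Diamond (Diamond p -> Box p) there: b:T. ✓
b: successors {c}; Diamond (Diamond p -> Box p) there: c:T. ✓
c: successors {d}; Diamond (Diamond p -> Box p) there: d:T. ✓
d: successors {d}; Diamond (Diamond p -> Box p) there: d:T. ✓
Satisfying worlds: {a, b, c, d}.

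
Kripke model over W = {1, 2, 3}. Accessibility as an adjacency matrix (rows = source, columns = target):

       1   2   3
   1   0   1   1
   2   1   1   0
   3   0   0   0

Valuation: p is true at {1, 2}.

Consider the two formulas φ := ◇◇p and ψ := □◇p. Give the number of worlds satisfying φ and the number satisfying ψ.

2 and 2

For ◇◇p:
1: successors {2, 3}; ◇p there: 2:T, 3:F. ✓
2: successors {1, 2}; ◇p there: 1:T, 2:T. ✓
3: no successors, so ◇◇p fails. ✗
— 2 worlds.
For □◇p:
1: successors {2, 3}; ◇p there: 2:T, 3:F. ✗
2: successors {1, 2}; ◇p there: 1:T, 2:T. ✓
3: no successors, so □◇p holds vacuously. ✓
— 2 worlds.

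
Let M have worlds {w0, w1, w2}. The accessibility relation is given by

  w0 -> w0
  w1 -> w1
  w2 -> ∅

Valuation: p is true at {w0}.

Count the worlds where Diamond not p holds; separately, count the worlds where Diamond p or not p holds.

1 and 3

For Diamond not p:
w0: successors {w0}; not p there: w0:F. ✗
w1: successors {w1}; not p there: w1:T. ✓
w2: no successors, so Diamond not p fails. ✗
— 1 world.
For Diamond p or not p:
w0: Diamond p is T, not p is F. ✓
w1: Diamond p is F, not p is T. ✓
w2: Diamond p is F, not p is T. ✓
— 3 worlds.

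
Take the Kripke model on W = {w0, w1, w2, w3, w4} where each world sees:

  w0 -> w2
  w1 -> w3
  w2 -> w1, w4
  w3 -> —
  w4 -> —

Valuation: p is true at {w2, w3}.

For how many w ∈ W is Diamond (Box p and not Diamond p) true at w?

w0: successors {w2}; Box p and not Diamond p there: w2:F. ✗
w1: successors {w3}; Box p and not Diamond p there: w3:T. ✓
w2: successors {w1, w4}; Box p and not Diamond p there: w1:F, w4:T. ✓
w3: no successors, so Diamond (Box p and not Diamond p) fails. ✗
w4: no successors, so Diamond (Box p and not Diamond p) fails. ✗
Satisfying worlds: {w1, w2}.

2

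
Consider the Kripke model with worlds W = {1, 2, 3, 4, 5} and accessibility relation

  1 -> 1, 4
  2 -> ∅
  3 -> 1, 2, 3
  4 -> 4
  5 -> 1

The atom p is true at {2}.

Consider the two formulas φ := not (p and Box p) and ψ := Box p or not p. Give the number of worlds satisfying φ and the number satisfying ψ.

4 and 5

For not (p and Box p):
1: p and Box p is F. ✓
2: p and Box p is T. ✗
3: p and Box p is F. ✓
4: p and Box p is F. ✓
5: p and Box p is F. ✓
— 4 worlds.
For Box p or not p:
1: Box p is F, not p is T. ✓
2: Box p is T, not p is F. ✓
3: Box p is F, not p is T. ✓
4: Box p is F, not p is T. ✓
5: Box p is F, not p is T. ✓
— 5 worlds.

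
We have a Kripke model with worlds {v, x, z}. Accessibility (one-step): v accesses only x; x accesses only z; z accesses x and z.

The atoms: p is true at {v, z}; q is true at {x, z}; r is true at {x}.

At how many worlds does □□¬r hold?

v: successors {x}; □¬r there: x:T. ✓
x: successors {z}; □¬r there: z:F. ✗
z: successors {x, z}; □¬r there: x:T, z:F. ✗
Satisfying worlds: {v}.

1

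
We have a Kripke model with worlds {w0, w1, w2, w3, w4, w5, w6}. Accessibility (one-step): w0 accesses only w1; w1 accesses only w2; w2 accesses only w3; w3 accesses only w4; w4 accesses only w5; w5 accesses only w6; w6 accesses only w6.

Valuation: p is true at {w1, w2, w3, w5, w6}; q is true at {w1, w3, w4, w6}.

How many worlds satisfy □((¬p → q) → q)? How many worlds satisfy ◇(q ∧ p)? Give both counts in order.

5 and 4

For □((¬p → q) → q):
w0: successors {w1}; (¬p → q) → q there: w1:T. ✓
w1: successors {w2}; (¬p → q) → q there: w2:F. ✗
w2: successors {w3}; (¬p → q) → q there: w3:T. ✓
w3: successors {w4}; (¬p → q) → q there: w4:T. ✓
w4: successors {w5}; (¬p → q) → q there: w5:F. ✗
w5: successors {w6}; (¬p → q) → q there: w6:T. ✓
w6: successors {w6}; (¬p → q) → q there: w6:T. ✓
— 5 worlds.
For ◇(q ∧ p):
w0: successors {w1}; q ∧ p there: w1:T. ✓
w1: successors {w2}; q ∧ p there: w2:F. ✗
w2: successors {w3}; q ∧ p there: w3:T. ✓
w3: successors {w4}; q ∧ p there: w4:F. ✗
w4: successors {w5}; q ∧ p there: w5:F. ✗
w5: successors {w6}; q ∧ p there: w6:T. ✓
w6: successors {w6}; q ∧ p there: w6:T. ✓
— 4 worlds.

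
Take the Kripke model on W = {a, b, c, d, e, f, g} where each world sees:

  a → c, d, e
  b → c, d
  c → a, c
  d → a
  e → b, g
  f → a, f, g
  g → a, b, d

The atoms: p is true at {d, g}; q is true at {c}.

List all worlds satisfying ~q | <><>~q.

{a, b, c, d, e, f, g}

a: ~q is T, <><>~q is T. ✓
b: ~q is T, <><>~q is T. ✓
c: ~q is F, <><>~q is T. ✓
d: ~q is T, <><>~q is T. ✓
e: ~q is T, <><>~q is T. ✓
f: ~q is T, <><>~q is T. ✓
g: ~q is T, <><>~q is T. ✓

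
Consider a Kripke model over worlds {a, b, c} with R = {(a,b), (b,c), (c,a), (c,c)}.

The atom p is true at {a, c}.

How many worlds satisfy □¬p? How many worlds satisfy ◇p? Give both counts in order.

For □¬p:
a: successors {b}; ¬p there: b:T. ✓
b: successors {c}; ¬p there: c:F. ✗
c: successors {a, c}; ¬p there: a:F, c:F. ✗
— 1 world.
For ◇p:
a: successors {b}; p there: b:F. ✗
b: successors {c}; p there: c:T. ✓
c: successors {a, c}; p there: a:T, c:T. ✓
— 2 worlds.

1 and 2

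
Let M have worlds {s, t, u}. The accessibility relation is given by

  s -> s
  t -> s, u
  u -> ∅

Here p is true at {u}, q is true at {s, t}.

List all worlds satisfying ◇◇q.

{s, t}

s: successors {s}; ◇q there: s:T. ✓
t: successors {s, u}; ◇q there: s:T, u:F. ✓
u: no successors, so ◇◇q fails. ✗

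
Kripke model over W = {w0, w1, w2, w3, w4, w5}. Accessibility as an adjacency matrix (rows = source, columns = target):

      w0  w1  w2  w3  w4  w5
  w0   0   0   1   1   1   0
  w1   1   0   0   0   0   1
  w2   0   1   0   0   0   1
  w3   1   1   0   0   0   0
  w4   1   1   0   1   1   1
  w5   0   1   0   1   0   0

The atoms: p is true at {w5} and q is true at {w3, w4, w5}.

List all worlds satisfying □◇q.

w0: successors {w2, w3, w4}; ◇q there: w2:T, w3:F, w4:T. ✗
w1: successors {w0, w5}; ◇q there: w0:T, w5:T. ✓
w2: successors {w1, w5}; ◇q there: w1:T, w5:T. ✓
w3: successors {w0, w1}; ◇q there: w0:T, w1:T. ✓
w4: successors {w0, w1, w3, w4, w5}; ◇q there: w0:T, w1:T, w3:F, w4:T, w5:T. ✗
w5: successors {w1, w3}; ◇q there: w1:T, w3:F. ✗

{w1, w2, w3}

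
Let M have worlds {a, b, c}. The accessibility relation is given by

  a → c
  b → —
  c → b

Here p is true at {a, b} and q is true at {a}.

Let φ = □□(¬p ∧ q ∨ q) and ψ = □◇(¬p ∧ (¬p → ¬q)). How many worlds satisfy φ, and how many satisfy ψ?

2 and 1

For □□(¬p ∧ q ∨ q):
a: successors {c}; □(¬p ∧ q ∨ q) there: c:F. ✗
b: no successors, so □□(¬p ∧ q ∨ q) holds vacuously. ✓
c: successors {b}; □(¬p ∧ q ∨ q) there: b:T. ✓
— 2 worlds.
For □◇(¬p ∧ (¬p → ¬q)):
a: successors {c}; ◇(¬p ∧ (¬p → ¬q)) there: c:F. ✗
b: no successors, so □◇(¬p ∧ (¬p → ¬q)) holds vacuously. ✓
c: successors {b}; ◇(¬p ∧ (¬p → ¬q)) there: b:F. ✗
— 1 world.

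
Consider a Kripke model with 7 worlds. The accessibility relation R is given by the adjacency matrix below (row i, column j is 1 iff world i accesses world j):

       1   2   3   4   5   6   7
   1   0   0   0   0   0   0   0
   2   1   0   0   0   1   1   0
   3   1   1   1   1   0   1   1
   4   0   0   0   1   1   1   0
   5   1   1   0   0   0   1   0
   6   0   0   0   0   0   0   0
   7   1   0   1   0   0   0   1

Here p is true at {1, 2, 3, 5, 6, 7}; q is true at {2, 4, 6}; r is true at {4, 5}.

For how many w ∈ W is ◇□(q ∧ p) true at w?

1: no successors, so ◇□(q ∧ p) fails. ✗
2: successors {1, 5, 6}; □(q ∧ p) there: 1:T, 5:F, 6:T. ✓
3: successors {1, 2, 3, 4, 6, 7}; □(q ∧ p) there: 1:T, 2:F, 3:F, 4:F, 6:T, 7:F. ✓
4: successors {4, 5, 6}; □(q ∧ p) there: 4:F, 5:F, 6:T. ✓
5: successors {1, 2, 6}; □(q ∧ p) there: 1:T, 2:F, 6:T. ✓
6: no successors, so ◇□(q ∧ p) fails. ✗
7: successors {1, 3, 7}; □(q ∧ p) there: 1:T, 3:F, 7:F. ✓
Satisfying worlds: {2, 3, 4, 5, 7}.

5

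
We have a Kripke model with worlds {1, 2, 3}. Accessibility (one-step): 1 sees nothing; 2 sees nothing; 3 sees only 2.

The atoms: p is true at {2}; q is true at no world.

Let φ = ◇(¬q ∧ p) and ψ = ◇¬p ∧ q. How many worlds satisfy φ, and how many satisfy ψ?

1 and 0

For ◇(¬q ∧ p):
1: no successors, so ◇(¬q ∧ p) fails. ✗
2: no successors, so ◇(¬q ∧ p) fails. ✗
3: successors {2}; ¬q ∧ p there: 2:T. ✓
— 1 world.
For ◇¬p ∧ q:
1: ◇¬p is F, q is F. ✗
2: ◇¬p is F, q is F. ✗
3: ◇¬p is F, q is F. ✗
— 0 worlds.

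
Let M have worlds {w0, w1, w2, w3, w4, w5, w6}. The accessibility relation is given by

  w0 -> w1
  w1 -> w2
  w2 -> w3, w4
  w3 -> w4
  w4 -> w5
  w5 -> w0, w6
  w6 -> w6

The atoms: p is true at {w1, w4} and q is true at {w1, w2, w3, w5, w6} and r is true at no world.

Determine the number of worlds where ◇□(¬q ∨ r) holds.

1

w0: successors {w1}; □(¬q ∨ r) there: w1:F. ✗
w1: successors {w2}; □(¬q ∨ r) there: w2:F. ✗
w2: successors {w3, w4}; □(¬q ∨ r) there: w3:T, w4:F. ✓
w3: successors {w4}; □(¬q ∨ r) there: w4:F. ✗
w4: successors {w5}; □(¬q ∨ r) there: w5:F. ✗
w5: successors {w0, w6}; □(¬q ∨ r) there: w0:F, w6:F. ✗
w6: successors {w6}; □(¬q ∨ r) there: w6:F. ✗
Satisfying worlds: {w2}.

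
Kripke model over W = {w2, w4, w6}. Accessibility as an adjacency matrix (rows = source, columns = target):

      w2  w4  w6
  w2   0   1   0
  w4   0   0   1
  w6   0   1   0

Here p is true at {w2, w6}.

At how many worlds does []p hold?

1

w2: successors {w4}; p there: w4:F. ✗
w4: successors {w6}; p there: w6:T. ✓
w6: successors {w4}; p there: w4:F. ✗
Satisfying worlds: {w4}.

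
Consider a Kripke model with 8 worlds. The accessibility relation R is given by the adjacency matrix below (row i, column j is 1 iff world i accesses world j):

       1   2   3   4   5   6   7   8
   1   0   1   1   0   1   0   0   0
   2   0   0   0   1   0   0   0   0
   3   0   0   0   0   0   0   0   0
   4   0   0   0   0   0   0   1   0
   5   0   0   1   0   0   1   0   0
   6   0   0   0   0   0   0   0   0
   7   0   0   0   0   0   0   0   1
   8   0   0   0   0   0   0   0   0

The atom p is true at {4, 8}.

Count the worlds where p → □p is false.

1

1: p is F, □p is F. ✓
2: p is F, □p is T. ✓
3: p is F, □p is T. ✓
4: p is T, □p is F. ✗
5: p is F, □p is F. ✓
6: p is F, □p is T. ✓
7: p is F, □p is T. ✓
8: p is T, □p is T. ✓
Satisfying worlds: {1, 2, 3, 5, 6, 7, 8}.
So p → □p fails at the other 1 world.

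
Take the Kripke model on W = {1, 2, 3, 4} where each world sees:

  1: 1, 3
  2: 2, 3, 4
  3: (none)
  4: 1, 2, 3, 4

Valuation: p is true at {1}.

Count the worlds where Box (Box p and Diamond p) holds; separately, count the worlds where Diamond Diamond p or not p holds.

1 and 4

For Box (Box p and Diamond p):
1: successors {1, 3}; Box p and Diamond p there: 1:F, 3:F. ✗
2: successors {2, 3, 4}; Box p and Diamond p there: 2:F, 3:F, 4:F. ✗
3: no successors, so Box (Box p and Diamond p) holds vacuously. ✓
4: successors {1, 2, 3, 4}; Box p and Diamond p there: 1:F, 2:F, 3:F, 4:F. ✗
— 1 world.
For Diamond Diamond p or not p:
1: Diamond Diamond p is T, not p is F. ✓
2: Diamond Diamond p is T, not p is T. ✓
3: Diamond Diamond p is F, not p is T. ✓
4: Diamond Diamond p is T, not p is T. ✓
— 4 worlds.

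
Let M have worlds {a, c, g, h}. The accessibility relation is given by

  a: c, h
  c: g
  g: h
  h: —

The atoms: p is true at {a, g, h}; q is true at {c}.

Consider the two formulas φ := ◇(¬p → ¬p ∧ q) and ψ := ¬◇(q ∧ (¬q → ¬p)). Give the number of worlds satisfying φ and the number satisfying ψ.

For ◇(¬p → ¬p ∧ q):
a: successors {c, h}; ¬p → ¬p ∧ q there: c:T, h:T. ✓
c: successors {g}; ¬p → ¬p ∧ q there: g:T. ✓
g: successors {h}; ¬p → ¬p ∧ q there: h:T. ✓
h: no successors, so ◇(¬p → ¬p ∧ q) fails. ✗
— 3 worlds.
For ¬◇(q ∧ (¬q → ¬p)):
a: ◇(q ∧ (¬q → ¬p)) is T. ✗
c: ◇(q ∧ (¬q → ¬p)) is F. ✓
g: ◇(q ∧ (¬q → ¬p)) is F. ✓
h: ◇(q ∧ (¬q → ¬p)) is F. ✓
— 3 worlds.

3 and 3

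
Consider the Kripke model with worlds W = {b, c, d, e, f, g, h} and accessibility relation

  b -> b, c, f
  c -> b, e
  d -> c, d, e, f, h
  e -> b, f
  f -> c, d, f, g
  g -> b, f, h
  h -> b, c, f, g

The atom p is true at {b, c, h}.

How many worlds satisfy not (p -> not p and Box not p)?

3

b: p -> not p and Box not p is F. ✓
c: p -> not p and Box not p is F. ✓
d: p -> not p and Box not p is T. ✗
e: p -> not p and Box not p is T. ✗
f: p -> not p and Box not p is T. ✗
g: p -> not p and Box not p is T. ✗
h: p -> not p and Box not p is F. ✓
Satisfying worlds: {b, c, h}.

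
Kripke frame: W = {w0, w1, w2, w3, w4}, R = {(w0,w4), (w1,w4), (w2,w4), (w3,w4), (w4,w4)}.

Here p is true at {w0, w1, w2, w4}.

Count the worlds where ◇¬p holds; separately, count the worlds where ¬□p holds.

For ◇¬p:
w0: successors {w4}; ¬p there: w4:F. ✗
w1: successors {w4}; ¬p there: w4:F. ✗
w2: successors {w4}; ¬p there: w4:F. ✗
w3: successors {w4}; ¬p there: w4:F. ✗
w4: successors {w4}; ¬p there: w4:F. ✗
— 0 worlds.
For ¬□p:
w0: □p is T. ✗
w1: □p is T. ✗
w2: □p is T. ✗
w3: □p is T. ✗
w4: □p is T. ✗
— 0 worlds.

0 and 0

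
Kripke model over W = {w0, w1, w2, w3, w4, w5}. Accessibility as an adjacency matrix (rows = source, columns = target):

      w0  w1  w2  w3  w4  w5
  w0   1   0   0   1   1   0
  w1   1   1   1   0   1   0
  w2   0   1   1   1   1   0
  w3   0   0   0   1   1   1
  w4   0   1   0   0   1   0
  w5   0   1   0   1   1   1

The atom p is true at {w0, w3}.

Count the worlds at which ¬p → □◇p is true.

w0: ¬p is F, □◇p is F. ✓
w1: ¬p is T, □◇p is F. ✗
w2: ¬p is T, □◇p is F. ✗
w3: ¬p is F, □◇p is F. ✓
w4: ¬p is T, □◇p is F. ✗
w5: ¬p is T, □◇p is F. ✗
Satisfying worlds: {w0, w3}.

2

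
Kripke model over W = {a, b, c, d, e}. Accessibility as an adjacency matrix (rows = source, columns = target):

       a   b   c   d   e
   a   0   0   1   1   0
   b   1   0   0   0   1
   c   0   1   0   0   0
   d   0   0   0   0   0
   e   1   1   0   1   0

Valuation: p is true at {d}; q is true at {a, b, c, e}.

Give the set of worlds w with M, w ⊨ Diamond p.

{a, e}

a: successors {c, d}; p there: c:F, d:T. ✓
b: successors {a, e}; p there: a:F, e:F. ✗
c: successors {b}; p there: b:F. ✗
d: no successors, so Diamond p fails. ✗
e: successors {a, b, d}; p there: a:F, b:F, d:T. ✓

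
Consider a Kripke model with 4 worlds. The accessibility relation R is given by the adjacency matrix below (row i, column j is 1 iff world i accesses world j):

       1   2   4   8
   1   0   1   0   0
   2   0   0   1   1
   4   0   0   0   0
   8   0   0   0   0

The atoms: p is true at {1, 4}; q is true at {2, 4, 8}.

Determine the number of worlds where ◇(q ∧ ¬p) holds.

2

1: successors {2}; q ∧ ¬p there: 2:T. ✓
2: successors {4, 8}; q ∧ ¬p there: 4:F, 8:T. ✓
4: no successors, so ◇(q ∧ ¬p) fails. ✗
8: no successors, so ◇(q ∧ ¬p) fails. ✗
Satisfying worlds: {1, 2}.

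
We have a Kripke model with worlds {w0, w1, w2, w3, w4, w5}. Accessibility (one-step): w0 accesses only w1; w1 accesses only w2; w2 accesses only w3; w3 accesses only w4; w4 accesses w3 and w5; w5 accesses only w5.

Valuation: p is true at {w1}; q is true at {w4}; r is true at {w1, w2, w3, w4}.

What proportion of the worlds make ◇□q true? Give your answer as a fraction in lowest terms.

1/3

w0: successors {w1}; □q there: w1:F. ✗
w1: successors {w2}; □q there: w2:F. ✗
w2: successors {w3}; □q there: w3:T. ✓
w3: successors {w4}; □q there: w4:F. ✗
w4: successors {w3, w5}; □q there: w3:T, w5:F. ✓
w5: successors {w5}; □q there: w5:F. ✗
That's 2 of 6 worlds, so 2/6 = 1/3.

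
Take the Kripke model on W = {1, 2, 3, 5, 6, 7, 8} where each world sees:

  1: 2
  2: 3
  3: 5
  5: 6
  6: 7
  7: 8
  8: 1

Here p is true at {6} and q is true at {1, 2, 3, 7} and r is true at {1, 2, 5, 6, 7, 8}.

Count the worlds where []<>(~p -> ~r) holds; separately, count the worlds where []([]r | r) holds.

2 and 7

For []<>(~p -> ~r):
1: successors {2}; <>(~p -> ~r) there: 2:T. ✓
2: successors {3}; <>(~p -> ~r) there: 3:F. ✗
3: successors {5}; <>(~p -> ~r) there: 5:T. ✓
5: successors {6}; <>(~p -> ~r) there: 6:F. ✗
6: successors {7}; <>(~p -> ~r) there: 7:F. ✗
7: successors {8}; <>(~p -> ~r) there: 8:F. ✗
8: successors {1}; <>(~p -> ~r) there: 1:F. ✗
— 2 worlds.
For []([]r | r):
1: successors {2}; []r | r there: 2:T. ✓
2: successors {3}; []r | r there: 3:T. ✓
3: successors {5}; []r | r there: 5:T. ✓
5: successors {6}; []r | r there: 6:T. ✓
6: successors {7}; []r | r there: 7:T. ✓
7: successors {8}; []r | r there: 8:T. ✓
8: successors {1}; []r | r there: 1:T. ✓
— 7 worlds.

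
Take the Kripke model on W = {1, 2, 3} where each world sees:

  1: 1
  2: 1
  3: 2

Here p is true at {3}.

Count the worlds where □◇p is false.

1: successors {1}; ◇p there: 1:F. ✗
2: successors {1}; ◇p there: 1:F. ✗
3: successors {2}; ◇p there: 2:F. ✗
Satisfying worlds: ∅.
So □◇p fails at the other 3 worlds.

3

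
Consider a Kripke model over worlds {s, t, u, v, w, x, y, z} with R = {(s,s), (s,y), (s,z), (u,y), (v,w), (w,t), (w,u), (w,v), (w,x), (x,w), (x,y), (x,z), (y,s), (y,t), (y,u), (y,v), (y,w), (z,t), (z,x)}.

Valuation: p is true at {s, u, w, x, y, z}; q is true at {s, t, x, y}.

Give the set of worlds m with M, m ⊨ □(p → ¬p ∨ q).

{t, u, z}

s: successors {s, y, z}; p → ¬p ∨ q there: s:T, y:T, z:F. ✗
t: no successors, so □(p → ¬p ∨ q) holds vacuously. ✓
u: successors {y}; p → ¬p ∨ q there: y:T. ✓
v: successors {w}; p → ¬p ∨ q there: w:F. ✗
w: successors {t, u, v, x}; p → ¬p ∨ q there: t:T, u:F, v:T, x:T. ✗
x: successors {w, y, z}; p → ¬p ∨ q there: w:F, y:T, z:F. ✗
y: successors {s, t, u, v, w}; p → ¬p ∨ q there: s:T, t:T, u:F, v:T, w:F. ✗
z: successors {t, x}; p → ¬p ∨ q there: t:T, x:T. ✓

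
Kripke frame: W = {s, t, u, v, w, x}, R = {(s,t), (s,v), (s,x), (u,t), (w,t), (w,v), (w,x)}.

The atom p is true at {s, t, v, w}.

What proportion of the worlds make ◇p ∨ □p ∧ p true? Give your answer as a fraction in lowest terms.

5/6

s: ◇p is T, □p ∧ p is F. ✓
t: ◇p is F, □p ∧ p is T. ✓
u: ◇p is T, □p ∧ p is F. ✓
v: ◇p is F, □p ∧ p is T. ✓
w: ◇p is T, □p ∧ p is F. ✓
x: ◇p is F, □p ∧ p is F. ✗
That's 5 of 6 worlds, so 5/6.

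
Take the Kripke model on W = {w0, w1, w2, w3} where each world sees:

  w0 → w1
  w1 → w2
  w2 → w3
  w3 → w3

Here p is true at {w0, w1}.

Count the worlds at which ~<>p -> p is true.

w0: ~<>p is F, p is T. ✓
w1: ~<>p is T, p is T. ✓
w2: ~<>p is T, p is F. ✗
w3: ~<>p is T, p is F. ✗
Satisfying worlds: {w0, w1}.

2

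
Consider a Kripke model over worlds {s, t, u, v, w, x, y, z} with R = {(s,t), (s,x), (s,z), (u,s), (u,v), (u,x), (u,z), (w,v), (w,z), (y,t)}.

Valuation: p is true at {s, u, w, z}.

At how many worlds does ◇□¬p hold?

s: successors {t, x, z}; □¬p there: t:T, x:T, z:T. ✓
t: no successors, so ◇□¬p fails. ✗
u: successors {s, v, x, z}; □¬p there: s:F, v:T, x:T, z:T. ✓
v: no successors, so ◇□¬p fails. ✗
w: successors {v, z}; □¬p there: v:T, z:T. ✓
x: no successors, so ◇□¬p fails. ✗
y: successors {t}; □¬p there: t:T. ✓
z: no successors, so ◇□¬p fails. ✗
Satisfying worlds: {s, u, w, y}.

4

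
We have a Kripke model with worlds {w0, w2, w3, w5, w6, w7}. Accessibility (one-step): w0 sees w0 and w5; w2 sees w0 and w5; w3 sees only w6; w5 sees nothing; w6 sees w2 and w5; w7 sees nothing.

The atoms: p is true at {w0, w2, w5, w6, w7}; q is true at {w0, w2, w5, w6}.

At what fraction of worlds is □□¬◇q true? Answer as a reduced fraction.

w0: successors {w0, w5}; □¬◇q there: w0:F, w5:T. ✗
w2: successors {w0, w5}; □¬◇q there: w0:F, w5:T. ✗
w3: successors {w6}; □¬◇q there: w6:F. ✗
w5: no successors, so □□¬◇q holds vacuously. ✓
w6: successors {w2, w5}; □¬◇q there: w2:F, w5:T. ✗
w7: no successors, so □□¬◇q holds vacuously. ✓
That's 2 of 6 worlds, so 2/6 = 1/3.

1/3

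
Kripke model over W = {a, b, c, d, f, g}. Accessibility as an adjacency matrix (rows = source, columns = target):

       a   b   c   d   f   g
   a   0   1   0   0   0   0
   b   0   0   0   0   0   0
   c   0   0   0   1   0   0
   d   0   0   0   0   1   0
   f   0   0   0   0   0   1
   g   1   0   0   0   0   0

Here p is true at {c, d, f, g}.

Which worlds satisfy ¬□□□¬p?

{c}

a: □□□¬p is T. ✗
b: □□□¬p is T. ✗
c: □□□¬p is F. ✓
d: □□□¬p is T. ✗
f: □□□¬p is T. ✗
g: □□□¬p is T. ✗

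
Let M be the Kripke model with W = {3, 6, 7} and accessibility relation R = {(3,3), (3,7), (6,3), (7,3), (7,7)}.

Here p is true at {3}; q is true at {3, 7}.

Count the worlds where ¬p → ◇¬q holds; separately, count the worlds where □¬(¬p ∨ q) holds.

For ¬p → ◇¬q:
3: ¬p is F, ◇¬q is F. ✓
6: ¬p is T, ◇¬q is F. ✗
7: ¬p is T, ◇¬q is F. ✗
— 1 world.
For □¬(¬p ∨ q):
3: successors {3, 7}; ¬(¬p ∨ q) there: 3:F, 7:F. ✗
6: successors {3}; ¬(¬p ∨ q) there: 3:F. ✗
7: successors {3, 7}; ¬(¬p ∨ q) there: 3:F, 7:F. ✗
— 0 worlds.

1 and 0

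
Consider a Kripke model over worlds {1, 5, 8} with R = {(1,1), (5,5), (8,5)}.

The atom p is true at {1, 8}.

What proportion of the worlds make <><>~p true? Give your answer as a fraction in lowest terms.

1: successors {1}; <>~p there: 1:F. ✗
5: successors {5}; <>~p there: 5:T. ✓
8: successors {5}; <>~p there: 5:T. ✓
That's 2 of 3 worlds, so 2/3.

2/3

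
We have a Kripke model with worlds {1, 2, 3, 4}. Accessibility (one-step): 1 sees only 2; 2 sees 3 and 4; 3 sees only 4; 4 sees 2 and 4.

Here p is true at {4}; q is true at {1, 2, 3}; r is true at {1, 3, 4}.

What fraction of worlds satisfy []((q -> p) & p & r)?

1: successors {2}; (q -> p) & p & r there: 2:F. ✗
2: successors {3, 4}; (q -> p) & p & r there: 3:F, 4:T. ✗
3: successors {4}; (q -> p) & p & r there: 4:T. ✓
4: successors {2, 4}; (q -> p) & p & r there: 2:F, 4:T. ✗
That's 1 of 4 worlds, so 1/4.

1/4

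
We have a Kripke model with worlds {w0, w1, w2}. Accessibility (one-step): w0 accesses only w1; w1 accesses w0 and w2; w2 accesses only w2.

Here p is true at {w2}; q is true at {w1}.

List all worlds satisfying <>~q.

w0: successors {w1}; ~q there: w1:F. ✗
w1: successors {w0, w2}; ~q there: w0:T, w2:T. ✓
w2: successors {w2}; ~q there: w2:T. ✓

{w1, w2}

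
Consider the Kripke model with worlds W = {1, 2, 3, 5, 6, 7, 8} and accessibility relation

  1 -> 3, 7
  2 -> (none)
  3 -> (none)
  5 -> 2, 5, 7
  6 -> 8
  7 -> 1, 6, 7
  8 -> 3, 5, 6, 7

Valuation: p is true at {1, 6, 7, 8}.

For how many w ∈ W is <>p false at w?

1: successors {3, 7}; p there: 3:F, 7:T. ✓
2: no successors, so <>p fails. ✗
3: no successors, so <>p fails. ✗
5: successors {2, 5, 7}; p there: 2:F, 5:F, 7:T. ✓
6: successors {8}; p there: 8:T. ✓
7: successors {1, 6, 7}; p there: 1:T, 6:T, 7:T. ✓
8: successors {3, 5, 6, 7}; p there: 3:F, 5:F, 6:T, 7:T. ✓
Satisfying worlds: {1, 5, 6, 7, 8}.
So <>p fails at the other 2 worlds.

2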